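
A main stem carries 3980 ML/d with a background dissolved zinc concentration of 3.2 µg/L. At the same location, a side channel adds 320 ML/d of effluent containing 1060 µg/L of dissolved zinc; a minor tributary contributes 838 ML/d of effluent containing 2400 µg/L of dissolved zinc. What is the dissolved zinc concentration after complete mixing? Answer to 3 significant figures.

460 µg/L

Conservation of mass: C = (3980·3.200 + 320.0·1060 + 838.0·2400) / 5138 = 2363000/5138 = 459.9 µg/L.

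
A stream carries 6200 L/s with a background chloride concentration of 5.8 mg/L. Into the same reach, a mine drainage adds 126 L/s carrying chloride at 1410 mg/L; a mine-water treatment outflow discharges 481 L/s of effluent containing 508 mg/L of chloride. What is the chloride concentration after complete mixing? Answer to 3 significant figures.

Flow-weighted average: C = (6200·5.800 + 126.0·1410 + 481.0·508.0) / 6807 = 458000/6807 = 67.28 mg/L.

67.3 mg/L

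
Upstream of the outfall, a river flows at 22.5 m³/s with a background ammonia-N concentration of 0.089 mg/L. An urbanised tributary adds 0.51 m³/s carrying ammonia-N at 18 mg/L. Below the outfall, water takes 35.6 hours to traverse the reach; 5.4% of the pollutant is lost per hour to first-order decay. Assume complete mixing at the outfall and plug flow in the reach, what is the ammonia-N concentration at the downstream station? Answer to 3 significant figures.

Mixed concentration C = ΣQC/ΣQ = (22.50·0.08900 + 0.5100·18.00) / 23.01 = 11.18/23.01 = 0.4860 mg/L.
5.4%/h lost → k = −ln(1 − 0.054) = 0.05551 h⁻¹.
Decay over the reach: 0.4860·exp(−kt) = 0.4860·0.1386 = 0.06735 mg/L.

0.0674 mg/L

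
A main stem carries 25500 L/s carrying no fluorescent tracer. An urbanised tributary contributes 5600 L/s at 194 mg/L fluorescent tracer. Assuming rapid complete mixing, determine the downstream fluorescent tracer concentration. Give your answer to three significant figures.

34.9 mg/L

Conservation of mass: C = (25500·0 + 5600·194.0) / 31100 = 1086000/31100 = 34.93 mg/L.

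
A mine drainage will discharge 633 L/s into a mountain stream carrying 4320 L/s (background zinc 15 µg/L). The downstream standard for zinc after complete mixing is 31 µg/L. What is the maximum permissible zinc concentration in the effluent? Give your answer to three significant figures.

140 µg/L

At the limit, (Qr·Cr + Qe·Cₑ)/(Qr + Qe) = 31:
Cₑ = (4953·31 − 4320·15.00) / 633.0 = 140.2 µg/L.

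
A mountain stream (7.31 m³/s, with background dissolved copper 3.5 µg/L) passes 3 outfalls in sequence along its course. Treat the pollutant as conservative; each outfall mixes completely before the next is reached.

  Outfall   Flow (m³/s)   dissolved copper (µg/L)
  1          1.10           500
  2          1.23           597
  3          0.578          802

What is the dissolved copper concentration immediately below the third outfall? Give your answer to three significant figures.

After outfall 1: Q = 7.310 + 1.100 = 8.410 m³/s; C = (7.310·3.500 + 1.100·500.0)/8.410 = 68.44 µg/L.
After outfall 2: Q = 8.410 + 1.230 = 9.640 m³/s; C = (8.410·68.44 + 1.230·597.0)/9.640 = 135.9 µg/L.
After outfall 3: Q = 9.640 + 0.5780 = 10.22 m³/s; C = (9.640·135.9 + 0.5780·802.0)/10.22 = 173.6 µg/L.

174 µg/L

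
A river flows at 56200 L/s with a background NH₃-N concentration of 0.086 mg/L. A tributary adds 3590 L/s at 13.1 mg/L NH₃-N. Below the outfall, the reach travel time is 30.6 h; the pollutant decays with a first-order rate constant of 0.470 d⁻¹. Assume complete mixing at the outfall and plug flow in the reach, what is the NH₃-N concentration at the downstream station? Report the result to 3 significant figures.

0.476 mg/L

Conservation of mass: C = (56200·0.08600 + 3590·13.10) / 59790 = 51860/59790 = 0.8674 mg/L.
After decay, C = 0.8674 × e^(−kt) = 0.8674 × 0.5492 = 0.4764 mg/L.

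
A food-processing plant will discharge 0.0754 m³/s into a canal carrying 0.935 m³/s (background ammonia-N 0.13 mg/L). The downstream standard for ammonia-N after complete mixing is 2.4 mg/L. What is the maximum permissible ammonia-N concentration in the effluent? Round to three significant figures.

30.5 mg/L

At the limit, (Qr·Cr + Qe·Cₑ)/(Qr + Qe) = 2.4:
Cₑ = (1.010·2.4 − 0.9350·0.1300) / 0.07540 = 30.55 mg/L.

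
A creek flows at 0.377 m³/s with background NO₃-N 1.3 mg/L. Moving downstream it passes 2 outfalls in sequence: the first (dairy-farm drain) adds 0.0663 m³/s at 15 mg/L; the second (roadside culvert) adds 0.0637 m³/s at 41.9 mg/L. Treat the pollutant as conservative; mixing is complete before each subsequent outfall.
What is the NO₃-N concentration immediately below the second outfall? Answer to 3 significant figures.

8.19 mg/L

After outfall 1: Q = 0.3770 + 0.06630 = 0.4433 m³/s; C = (0.3770·1.300 + 0.06630·15.00)/0.4433 = 3.349 mg/L.
After outfall 2: Q = 0.4433 + 0.06370 = 0.5070 m³/s; C = (0.4433·3.349 + 0.06370·41.90)/0.5070 = 8.193 mg/L.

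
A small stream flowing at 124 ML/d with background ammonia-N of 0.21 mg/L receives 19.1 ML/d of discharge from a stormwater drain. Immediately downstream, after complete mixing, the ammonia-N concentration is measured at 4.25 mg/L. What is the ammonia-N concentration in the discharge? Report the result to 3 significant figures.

30.5 mg/L

Mass balance: 124.0·0.2100 + 19.10·Cₑ = 143.1·4.250
→ Cₑ = (143.1·4.250 − 124.0·0.2100) / 19.10 = 30.48 mg/L.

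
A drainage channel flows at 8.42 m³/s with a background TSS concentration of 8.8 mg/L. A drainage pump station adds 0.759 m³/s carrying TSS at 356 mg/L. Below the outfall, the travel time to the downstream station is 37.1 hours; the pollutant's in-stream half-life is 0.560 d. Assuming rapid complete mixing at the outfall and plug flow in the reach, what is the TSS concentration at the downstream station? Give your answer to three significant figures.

5.54 mg/L

Mass balance: C = (8.420·8.800 + 0.7590·356.0) / 9.179 = 344.3/9.179 = 37.51 mg/L.
Half-life 0.560 d → k = ln 2 / 0.560 = 1.238 d⁻¹.
Decay over the reach: 37.51·exp(−kt) = 37.51·0.1476 = 5.536 mg/L.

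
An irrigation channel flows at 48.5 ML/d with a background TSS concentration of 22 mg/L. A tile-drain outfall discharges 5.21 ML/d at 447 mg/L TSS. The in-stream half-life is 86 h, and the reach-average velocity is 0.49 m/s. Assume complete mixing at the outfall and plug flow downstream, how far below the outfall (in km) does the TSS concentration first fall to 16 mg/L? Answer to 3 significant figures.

After mixing, C = (48.50·22.00 + 5.210·447.0) / 53.71 = 3396/53.71 = 63.23 mg/L.
Half-life 86 h → k = ln 2 / 86 = 0.008060 h⁻¹ = 0.1934 d⁻¹.
Set 63.23·exp(−k·t) = 16 → t = ln(63.23/16)/k = 613800 s = 170.5 h.
Distance = v·t = 0.49·613800 = 300700 m = 300.7 km.

301 km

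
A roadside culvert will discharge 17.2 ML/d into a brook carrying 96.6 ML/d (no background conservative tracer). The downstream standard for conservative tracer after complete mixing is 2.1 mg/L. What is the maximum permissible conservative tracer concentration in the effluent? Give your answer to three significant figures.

At the limit, (Qr·Cr + Qe·Cₑ)/(Qr + Qe) = 2.1:
Cₑ = (113.8·2.1 − 96.60·0) / 17.20 = 13.89 mg/L.

13.9 mg/L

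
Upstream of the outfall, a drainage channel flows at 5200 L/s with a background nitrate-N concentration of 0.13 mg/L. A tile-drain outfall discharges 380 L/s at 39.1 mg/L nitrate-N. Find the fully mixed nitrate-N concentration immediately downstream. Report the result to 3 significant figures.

Mixed concentration C = ΣQC/ΣQ = (5200·0.1300 + 380.0·39.10) / 5580 = 15530/5580 = 2.784 mg/L.

2.78 mg/L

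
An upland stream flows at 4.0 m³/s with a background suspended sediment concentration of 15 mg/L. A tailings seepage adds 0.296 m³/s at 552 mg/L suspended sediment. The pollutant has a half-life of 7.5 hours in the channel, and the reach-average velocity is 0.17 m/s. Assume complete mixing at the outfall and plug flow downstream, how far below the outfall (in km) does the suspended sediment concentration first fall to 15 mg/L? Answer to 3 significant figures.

Flow-weighted average: C = (4.000·15.00 + 0.2960·552.0) / 4.296 = 223.4/4.296 = 52.00 mg/L.
Half-life 7.5 h → k = ln 2 / 7.5 = 0.09242 h⁻¹ = 2.218 d⁻¹.
Set 52.00·exp(−k·t) = 15 → t = ln(52.00/15)/k = 48430 s = 13.45 h.
Distance = v·t = 0.17·48430 = 8232 m = 8.232 km.

8.23 km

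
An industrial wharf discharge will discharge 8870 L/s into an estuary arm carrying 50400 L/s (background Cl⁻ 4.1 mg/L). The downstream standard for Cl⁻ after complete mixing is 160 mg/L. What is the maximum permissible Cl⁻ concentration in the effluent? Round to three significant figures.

At the limit, (Qr·Cr + Qe·Cₑ)/(Qr + Qe) = 160:
Cₑ = (59270·160 − 50400·4.100) / 8870 = 1046 mg/L.

1050 mg/L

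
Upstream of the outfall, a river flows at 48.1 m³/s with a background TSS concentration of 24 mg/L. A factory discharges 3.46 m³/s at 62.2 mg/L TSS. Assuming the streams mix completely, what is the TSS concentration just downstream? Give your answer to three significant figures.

26.6 mg/L

Flow-weighted average: C = (48.10·24.00 + 3.460·62.20) / 51.56 = 1370/51.56 = 26.56 mg/L.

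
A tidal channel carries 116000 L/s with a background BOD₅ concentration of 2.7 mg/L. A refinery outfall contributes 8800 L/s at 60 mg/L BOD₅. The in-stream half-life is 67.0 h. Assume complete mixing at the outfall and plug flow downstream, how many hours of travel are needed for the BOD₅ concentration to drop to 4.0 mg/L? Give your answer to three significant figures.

Mixed concentration C = ΣQC/ΣQ = (116000·2.700 + 8800·60.00) / 124800 = 841200/124800 = 6.740 mg/L.
Half-life 67.0 h → k = ln 2 / 67.0 = 0.01035 h⁻¹ = 0.2483 d⁻¹.
6.740·exp(−k·t) = 4.0 → t = ln(6.740/4.0)/k = 181600 s = 50.44 h.

50.4 h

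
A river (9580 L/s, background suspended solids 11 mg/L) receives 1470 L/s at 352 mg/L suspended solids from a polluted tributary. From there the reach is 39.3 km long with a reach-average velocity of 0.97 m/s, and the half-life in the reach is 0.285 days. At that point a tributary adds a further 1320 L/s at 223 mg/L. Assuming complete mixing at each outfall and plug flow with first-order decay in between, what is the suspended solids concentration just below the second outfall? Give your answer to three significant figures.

39.9 mg/L

Mass balance: C = (9580·11.00 + 1470·352.0) / 11050 = 622800/11050 = 56.36 mg/L; combined flow 11050 L/s.
Travel time t = 39.3·1000 / 0.97 = 40520 s = 11.25 h.
Half-life 0.285 d → k = ln 2 / 0.285 = 2.432 d⁻¹.
Decay over the reach: 56.36·exp(−kt) = 56.36·0.3197 = 18.02 mg/L.
At the second outfall, C = (11050·18.02 + 1320·223.0) / (11050 + 1320) = 39.89 mg/L.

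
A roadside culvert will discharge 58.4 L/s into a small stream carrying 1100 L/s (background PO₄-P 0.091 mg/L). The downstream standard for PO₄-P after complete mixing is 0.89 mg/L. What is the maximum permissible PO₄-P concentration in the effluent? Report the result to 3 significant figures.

15.9 mg/L

At the limit, (Qr·Cr + Qe·Cₑ)/(Qr + Qe) = 0.89:
Cₑ = (1158·0.89 − 1100·0.09100) / 58.40 = 15.94 mg/L.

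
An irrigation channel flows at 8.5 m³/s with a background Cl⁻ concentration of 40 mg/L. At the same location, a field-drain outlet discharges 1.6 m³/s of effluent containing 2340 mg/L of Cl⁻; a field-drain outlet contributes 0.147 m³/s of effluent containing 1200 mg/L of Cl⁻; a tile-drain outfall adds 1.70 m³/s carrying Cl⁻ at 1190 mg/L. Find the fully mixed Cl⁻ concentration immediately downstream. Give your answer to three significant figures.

526 mg/L

Flow-weighted average: C = (8.500·40.00 + 1.600·2340 + 0.1470·1200 + 1.700·1190) / 11.95 = 6283/11.95 = 525.9 mg/L.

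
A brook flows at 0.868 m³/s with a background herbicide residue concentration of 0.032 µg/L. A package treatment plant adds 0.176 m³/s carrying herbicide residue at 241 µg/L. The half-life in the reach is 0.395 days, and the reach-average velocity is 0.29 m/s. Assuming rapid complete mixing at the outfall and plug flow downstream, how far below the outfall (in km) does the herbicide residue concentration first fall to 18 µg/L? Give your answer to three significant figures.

Mixed concentration C = ΣQC/ΣQ = (0.8680·0.03200 + 0.1760·241.0) / 1.044 = 42.44/1.044 = 40.65 µg/L.
Half-life 0.395 d → k = ln 2 / 0.395 = 1.755 d⁻¹.
Set 40.65·exp(−k·t) = 18 → t = ln(40.65/18)/k = 40120 s = 11.14 h.
Distance = v·t = 0.29·40120 = 11630 m = 11.63 km.

11.6 km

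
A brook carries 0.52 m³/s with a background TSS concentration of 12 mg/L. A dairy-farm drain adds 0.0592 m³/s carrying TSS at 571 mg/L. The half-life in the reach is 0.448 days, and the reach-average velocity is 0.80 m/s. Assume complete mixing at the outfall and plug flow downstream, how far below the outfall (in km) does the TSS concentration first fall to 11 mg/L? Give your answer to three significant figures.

Mixed concentration C = ΣQC/ΣQ = (0.5200·12.00 + 0.05920·571.0) / 0.5792 = 40.04/0.5792 = 69.14 mg/L.
Half-life 0.448 d → k = ln 2 / 0.448 = 1.547 d⁻¹.
Set 69.14·exp(−k·t) = 11 → t = ln(69.14/11)/k = 102600 s = 28.51 h.
Distance = v·t = 0.80·102600 = 82120 m = 82.12 km.

82.1 km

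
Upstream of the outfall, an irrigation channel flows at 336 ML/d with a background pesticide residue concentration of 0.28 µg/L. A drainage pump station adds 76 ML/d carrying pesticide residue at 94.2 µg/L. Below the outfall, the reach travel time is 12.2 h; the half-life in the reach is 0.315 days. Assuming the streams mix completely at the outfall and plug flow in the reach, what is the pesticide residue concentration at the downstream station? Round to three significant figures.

5.75 µg/L

Conservation of mass: C = (336.0·0.2800 + 76.00·94.20) / 412.0 = 7253/412.0 = 17.61 µg/L.
Half-life 0.315 d → k = ln 2 / 0.315 = 2.200 d⁻¹.
After decay, C = 17.61 × e^(−kt) = 17.61 × 0.3267 = 5.752 µg/L.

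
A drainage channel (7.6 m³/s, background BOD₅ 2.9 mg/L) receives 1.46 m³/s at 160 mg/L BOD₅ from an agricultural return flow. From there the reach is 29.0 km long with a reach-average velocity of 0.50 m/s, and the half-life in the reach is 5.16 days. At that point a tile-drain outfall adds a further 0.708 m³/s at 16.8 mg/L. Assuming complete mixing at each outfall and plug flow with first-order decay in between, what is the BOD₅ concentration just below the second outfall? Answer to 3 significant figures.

After mixing, C = (7.600·2.900 + 1.460·160.0) / 9.060 = 255.6/9.060 = 28.22 mg/L; combined flow 9.060 m³/s.
Travel time t = 29.0·1000 / 0.50 = 58000 s = 16.11 h.
Half-life 5.16 d → k = ln 2 / 5.16 = 0.1343 d⁻¹.
Decay over the reach: 28.22·exp(−kt) = 28.22·0.9138 = 25.78 mg/L.
At the second outfall, C = (9.060·25.78 + 0.7080·16.80) / (9.060 + 0.7080) = 25.13 mg/L.

25.1 mg/L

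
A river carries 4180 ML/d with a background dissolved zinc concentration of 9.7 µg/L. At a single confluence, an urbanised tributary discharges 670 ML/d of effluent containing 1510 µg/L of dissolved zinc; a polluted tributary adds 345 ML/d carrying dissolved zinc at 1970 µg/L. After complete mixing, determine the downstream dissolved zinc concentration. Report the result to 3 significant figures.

Flow-weighted average: C = (4180·9.700 + 670.0·1510 + 345.0·1970) / 5195 = 1732000/5195 = 333.4 µg/L.

333 µg/L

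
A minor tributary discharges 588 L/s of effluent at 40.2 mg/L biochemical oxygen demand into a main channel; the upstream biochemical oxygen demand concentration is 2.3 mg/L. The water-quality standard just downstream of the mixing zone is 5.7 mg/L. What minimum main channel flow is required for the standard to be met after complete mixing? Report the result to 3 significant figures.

Set C_mix = 5.7: (Q·2.300 + 588.0·40.20) / (Q + 588.0) = 5.7
→ Q = 588.0·(40.20 − 5.7)/(5.7 − 2.300) = 5966 L/s.

5970 L/s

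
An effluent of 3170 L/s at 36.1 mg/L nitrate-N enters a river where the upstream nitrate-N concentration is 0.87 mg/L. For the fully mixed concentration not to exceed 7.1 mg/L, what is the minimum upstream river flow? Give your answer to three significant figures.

Set C_mix = 7.1: (Q·0.8700 + 3170·36.10) / (Q + 3170) = 7.1
→ Q = 3170·(36.10 − 7.1)/(7.1 − 0.8700) = 14760 L/s.

14800 L/s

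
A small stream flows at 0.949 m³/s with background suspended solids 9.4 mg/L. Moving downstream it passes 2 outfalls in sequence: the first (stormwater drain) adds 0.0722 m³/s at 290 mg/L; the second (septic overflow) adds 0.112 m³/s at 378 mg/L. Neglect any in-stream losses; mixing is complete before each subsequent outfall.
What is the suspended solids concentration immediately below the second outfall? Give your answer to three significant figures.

63.7 mg/L

After outfall 1: Q = 0.9490 + 0.07220 = 1.021 m³/s; C = (0.9490·9.400 + 0.07220·290.0)/1.021 = 29.24 mg/L.
After outfall 2: Q = 1.021 + 0.1120 = 1.133 m³/s; C = (1.021·29.24 + 0.1120·378.0)/1.133 = 63.71 mg/L.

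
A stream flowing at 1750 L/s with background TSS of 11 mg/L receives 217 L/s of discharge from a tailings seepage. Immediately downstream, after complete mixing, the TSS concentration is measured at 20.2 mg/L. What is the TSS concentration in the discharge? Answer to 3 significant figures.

94.4 mg/L

Mass balance: 1750·11.00 + 217.0·Cₑ = 1967·20.20
→ Cₑ = (1967·20.20 − 1750·11.00) / 217.0 = 94.39 mg/L.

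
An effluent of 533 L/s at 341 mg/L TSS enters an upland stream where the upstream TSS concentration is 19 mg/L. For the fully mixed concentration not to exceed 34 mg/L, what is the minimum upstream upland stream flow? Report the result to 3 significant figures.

Set C_mix = 34: (Q·19.00 + 533.0·341.0) / (Q + 533.0) = 34
→ Q = 533.0·(341.0 − 34)/(34 − 19.00) = 10910 L/s.

10900 L/s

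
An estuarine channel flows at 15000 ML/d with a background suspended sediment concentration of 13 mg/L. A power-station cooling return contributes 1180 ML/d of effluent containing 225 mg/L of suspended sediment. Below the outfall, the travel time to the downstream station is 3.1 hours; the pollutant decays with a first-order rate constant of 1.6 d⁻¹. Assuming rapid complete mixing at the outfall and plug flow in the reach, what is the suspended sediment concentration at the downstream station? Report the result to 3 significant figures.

Mixed concentration C = ΣQC/ΣQ = (15000·13.00 + 1180·225.0) / 16180 = 460500/16180 = 28.46 mg/L.
After decay, C = 28.46 × e^(−kt) = 28.46 × 0.8133 = 23.15 mg/L.

23.1 mg/L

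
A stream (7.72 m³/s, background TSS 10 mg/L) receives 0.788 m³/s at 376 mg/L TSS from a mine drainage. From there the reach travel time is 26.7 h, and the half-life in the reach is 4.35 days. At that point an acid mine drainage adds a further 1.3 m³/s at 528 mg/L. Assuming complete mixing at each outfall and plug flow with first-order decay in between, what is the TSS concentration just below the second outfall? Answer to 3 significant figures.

Mass balance: C = (7.720·10.00 + 0.7880·376.0) / 8.508 = 373.5/8.508 = 43.90 mg/L; combined flow 8.508 m³/s.
Half-life 4.35 d → k = ln 2 / 4.35 = 0.1593 d⁻¹.
Decay over the reach: 43.90·exp(−kt) = 43.90·0.8376 = 36.77 mg/L.
At the second outfall, C = (8.508·36.77 + 1.300·528.0) / (8.508 + 1.300) = 101.9 mg/L.

102 mg/L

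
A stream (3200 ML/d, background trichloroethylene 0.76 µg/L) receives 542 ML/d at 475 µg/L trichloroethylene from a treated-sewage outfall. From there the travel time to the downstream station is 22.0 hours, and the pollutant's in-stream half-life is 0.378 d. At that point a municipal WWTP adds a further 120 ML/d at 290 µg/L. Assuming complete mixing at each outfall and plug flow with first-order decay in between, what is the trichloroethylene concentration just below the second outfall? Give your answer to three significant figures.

21.5 µg/L

Mixed concentration C = ΣQC/ΣQ = (3200·0.7600 + 542.0·475.0) / 3742 = 259900/3742 = 69.45 µg/L; combined flow 3742 ML/d.
Half-life 0.378 d → k = ln 2 / 0.378 = 1.834 d⁻¹.
First-order decay: C = 69.45·exp(−k·t) = 69.45·0.1862 = 12.93 µg/L.
At the second outfall, C = (3742·12.93 + 120.0·290.0) / (3742 + 120.0) = 21.54 µg/L.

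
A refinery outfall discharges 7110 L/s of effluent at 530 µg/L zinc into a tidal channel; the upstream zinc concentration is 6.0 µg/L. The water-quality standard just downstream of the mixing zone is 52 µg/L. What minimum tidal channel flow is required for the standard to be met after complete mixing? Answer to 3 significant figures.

Set C_mix = 52: (Q·6.000 + 7110·530.0) / (Q + 7110) = 52
→ Q = 7110·(530.0 − 52)/(52 − 6.000) = 73880 L/s.

73900 L/s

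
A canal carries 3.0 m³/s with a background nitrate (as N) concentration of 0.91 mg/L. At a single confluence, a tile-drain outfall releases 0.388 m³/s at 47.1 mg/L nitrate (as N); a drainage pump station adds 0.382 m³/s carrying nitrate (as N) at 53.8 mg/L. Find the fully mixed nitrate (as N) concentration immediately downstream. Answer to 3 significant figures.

11.0 mg/L

Mass balance: C = (3.000·0.9100 + 0.3880·47.10 + 0.3820·53.80) / 3.770 = 41.56/3.770 = 11.02 mg/L.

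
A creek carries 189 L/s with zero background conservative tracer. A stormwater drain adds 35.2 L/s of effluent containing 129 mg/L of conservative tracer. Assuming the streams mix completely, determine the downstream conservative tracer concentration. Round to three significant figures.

After mixing, C = (189.0·0 + 35.20·129.0) / 224.2 = 4541/224.2 = 20.25 mg/L.

20.3 mg/L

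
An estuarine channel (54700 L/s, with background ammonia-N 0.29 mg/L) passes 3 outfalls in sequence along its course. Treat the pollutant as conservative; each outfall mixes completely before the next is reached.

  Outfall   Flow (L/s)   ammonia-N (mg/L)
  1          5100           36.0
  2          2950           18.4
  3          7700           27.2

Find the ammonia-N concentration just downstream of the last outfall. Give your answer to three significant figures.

6.57 mg/L

Below outfall 1: Q → 59800 L/s, C = (54700·0.2900 + 5100·36.00)/59800 = 3.336 mg/L.
Below outfall 2: Q → 62750 L/s, C = (59800·3.336 + 2950·18.40)/62750 = 4.044 mg/L.
Below outfall 3: Q → 70450 L/s, C = (62750·4.044 + 7700·27.20)/70450 = 6.575 mg/L.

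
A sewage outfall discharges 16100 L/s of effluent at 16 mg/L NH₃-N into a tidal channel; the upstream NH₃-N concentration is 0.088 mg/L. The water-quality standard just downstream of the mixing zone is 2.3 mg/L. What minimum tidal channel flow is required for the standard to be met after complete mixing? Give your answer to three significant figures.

Set C_mix = 2.3: (Q·0.08800 + 16100·16.00) / (Q + 16100) = 2.3
→ Q = 16100·(16.00 − 2.3)/(2.3 − 0.08800) = 99720 L/s.

99700 L/s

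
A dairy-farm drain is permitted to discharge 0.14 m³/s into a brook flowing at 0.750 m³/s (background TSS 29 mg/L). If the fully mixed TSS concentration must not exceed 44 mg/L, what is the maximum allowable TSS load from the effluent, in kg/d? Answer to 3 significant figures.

Mass balance at the limit: 0.7500·29.00 + 0.1400·Cₑ = 0.8900·44 → Cₑ = 124.4 mg/L.
Load = 0.1400 m³/s × 124.4 g/m³ × 86 400 s/d = 1504 kg/d.

1500 kg/d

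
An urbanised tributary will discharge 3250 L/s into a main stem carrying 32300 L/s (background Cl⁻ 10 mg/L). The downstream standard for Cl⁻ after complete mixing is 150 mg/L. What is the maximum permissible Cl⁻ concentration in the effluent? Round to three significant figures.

1540 mg/L

At the limit, (Qr·Cr + Qe·Cₑ)/(Qr + Qe) = 150:
Cₑ = (35550·150 − 32300·10.00) / 3250 = 1541 mg/L.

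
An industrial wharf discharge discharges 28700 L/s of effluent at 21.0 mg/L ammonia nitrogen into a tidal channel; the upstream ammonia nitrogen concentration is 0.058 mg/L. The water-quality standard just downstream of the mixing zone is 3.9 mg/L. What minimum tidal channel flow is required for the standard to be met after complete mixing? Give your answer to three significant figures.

128000 L/s

Set C_mix = 3.9: (Q·0.05800 + 28700·21.00) / (Q + 28700) = 3.9
→ Q = 28700·(21.00 − 3.9)/(3.9 − 0.05800) = 127700 L/s.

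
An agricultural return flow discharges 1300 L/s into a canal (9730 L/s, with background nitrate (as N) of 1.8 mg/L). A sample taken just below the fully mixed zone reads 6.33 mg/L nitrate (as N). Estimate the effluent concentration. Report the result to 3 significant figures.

Mass balance: 9730·1.800 + 1300·Cₑ = 11030·6.330
→ Cₑ = (11030·6.330 − 9730·1.800) / 1300 = 40.24 mg/L.

40.2 mg/L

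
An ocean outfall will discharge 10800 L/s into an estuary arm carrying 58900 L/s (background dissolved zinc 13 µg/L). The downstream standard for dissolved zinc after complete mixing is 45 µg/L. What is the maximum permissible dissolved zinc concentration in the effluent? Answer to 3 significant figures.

220 µg/L

At the limit, (Qr·Cr + Qe·Cₑ)/(Qr + Qe) = 45:
Cₑ = (69700·45 − 58900·13.00) / 10800 = 219.5 µg/L.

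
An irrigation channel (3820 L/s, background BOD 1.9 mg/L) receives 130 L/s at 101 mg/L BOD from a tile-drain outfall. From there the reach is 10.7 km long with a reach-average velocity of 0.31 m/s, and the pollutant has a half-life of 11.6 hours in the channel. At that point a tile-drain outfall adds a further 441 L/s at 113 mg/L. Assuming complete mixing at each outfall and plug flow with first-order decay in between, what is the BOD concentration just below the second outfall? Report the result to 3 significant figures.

Mass balance: C = (3820·1.900 + 130.0·101.0) / 3950 = 20390/3950 = 5.162 mg/L; combined flow 3950 L/s.
Travel time t = 10.7·1000 / 0.31 = 34520 s = 9.588 h.
Half-life 11.6 h → k = ln 2 / 11.6 = 0.05975 h⁻¹ = 1.434 d⁻¹.
After decay, C = 5.162 × e^(−kt) = 5.162 × 0.5639 = 2.910 mg/L.
Second outfall: C = (3950·2.910 + 441.0·113.0)/4391 = 13.97 mg/L.

14.0 mg/L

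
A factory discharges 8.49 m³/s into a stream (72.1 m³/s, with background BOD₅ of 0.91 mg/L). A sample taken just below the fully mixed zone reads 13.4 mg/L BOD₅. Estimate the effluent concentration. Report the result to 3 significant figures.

Mass balance: 72.10·0.9100 + 8.490·Cₑ = 80.59·13.40
→ Cₑ = (80.59·13.40 − 72.10·0.9100) / 8.490 = 119.5 mg/L.

119 mg/L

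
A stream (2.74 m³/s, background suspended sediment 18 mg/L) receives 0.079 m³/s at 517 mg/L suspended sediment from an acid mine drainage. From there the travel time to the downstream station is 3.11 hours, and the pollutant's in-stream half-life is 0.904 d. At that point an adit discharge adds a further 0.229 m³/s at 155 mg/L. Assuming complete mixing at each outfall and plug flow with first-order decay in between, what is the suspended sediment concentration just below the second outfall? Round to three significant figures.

Conservation of mass: C = (2.740·18.00 + 0.07900·517.0) / 2.819 = 90.16/2.819 = 31.98 mg/L; combined flow 2.819 m³/s.
Half-life 0.904 d → k = ln 2 / 0.904 = 0.7668 d⁻¹.
Applying C = C₀e^(−kt): 31.98 × 0.9054 = 28.96 mg/L.
Second outfall: C = (2.819·28.96 + 0.2290·155.0)/3.048 = 38.43 mg/L.

38.4 mg/L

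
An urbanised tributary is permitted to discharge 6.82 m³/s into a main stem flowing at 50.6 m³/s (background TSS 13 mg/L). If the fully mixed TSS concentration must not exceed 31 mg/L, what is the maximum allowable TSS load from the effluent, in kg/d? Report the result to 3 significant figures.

97000 kg/d

Mass balance at the limit: 50.60·13.00 + 6.820·Cₑ = 57.42·31 → Cₑ = 164.5 mg/L.
Load = 6.820 m³/s × 164.5 g/m³ × 86 400 s/d = 96960 kg/d.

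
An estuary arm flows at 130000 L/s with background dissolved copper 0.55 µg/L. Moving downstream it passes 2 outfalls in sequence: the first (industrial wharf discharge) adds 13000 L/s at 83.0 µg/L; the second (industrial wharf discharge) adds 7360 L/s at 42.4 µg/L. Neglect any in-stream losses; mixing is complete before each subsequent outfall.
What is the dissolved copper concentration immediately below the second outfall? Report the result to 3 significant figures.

After outfall 1: Q = 130000 + 13000 = 143000 L/s; C = (130000·0.5500 + 13000·83.00)/143000 = 8.045 µg/L.
After outfall 2: Q = 143000 + 7360 = 150400 L/s; C = (143000·8.045 + 7360·42.40)/150400 = 9.727 µg/L.

9.73 µg/L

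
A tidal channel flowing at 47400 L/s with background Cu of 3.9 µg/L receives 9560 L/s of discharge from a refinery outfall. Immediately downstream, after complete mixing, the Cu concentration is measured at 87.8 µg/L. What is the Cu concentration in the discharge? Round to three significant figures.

Mass balance: 47400·3.900 + 9560·Cₑ = 56960·87.80
→ Cₑ = (56960·87.80 − 47400·3.900) / 9560 = 503.8 µg/L.

504 µg/L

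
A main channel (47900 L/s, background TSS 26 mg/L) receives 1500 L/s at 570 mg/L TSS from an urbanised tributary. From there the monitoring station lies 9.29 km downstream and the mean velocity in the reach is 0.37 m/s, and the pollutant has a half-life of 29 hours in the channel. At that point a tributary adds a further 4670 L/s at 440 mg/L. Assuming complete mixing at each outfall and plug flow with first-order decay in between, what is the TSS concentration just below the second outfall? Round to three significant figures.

Flow-weighted average: C = (47900·26.00 + 1500·570.0) / 49400 = 2100000/49400 = 42.52 mg/L; combined flow 49400 L/s.
Travel time t = 9.29·1000 / 0.37 = 25110 s = 6.974 h.
Half-life 29 h → k = ln 2 / 29 = 0.02390 h⁻¹ = 0.5736 d⁻¹.
First-order decay: C = 42.52·exp(−k·t) = 42.52·0.8465 = 35.99 mg/L.
Second outfall: C = (49400·35.99 + 4670·440.0)/54070 = 70.88 mg/L.

70.9 mg/L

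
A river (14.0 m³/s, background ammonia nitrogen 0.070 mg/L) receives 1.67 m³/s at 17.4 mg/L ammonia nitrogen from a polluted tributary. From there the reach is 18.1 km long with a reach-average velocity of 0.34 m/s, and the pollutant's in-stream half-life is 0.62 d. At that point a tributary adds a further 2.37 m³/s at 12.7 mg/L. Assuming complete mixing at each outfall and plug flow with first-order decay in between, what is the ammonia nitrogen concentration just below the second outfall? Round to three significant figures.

2.50 mg/L

Mass balance: C = (14.00·0.07000 + 1.670·17.40) / 15.67 = 30.04/15.67 = 1.917 mg/L; combined flow 15.67 m³/s.
Travel time t = 18.1·1000 / 0.34 = 53240 s = 14.79 h.
Half-life 0.62 d → k = ln 2 / 0.62 = 1.118 d⁻¹.
Applying C = C₀e^(−kt): 1.917 × 0.5022 = 0.9626 mg/L.
Second outfall: C = (15.67·0.9626 + 2.370·12.70)/18.04 = 2.505 mg/L.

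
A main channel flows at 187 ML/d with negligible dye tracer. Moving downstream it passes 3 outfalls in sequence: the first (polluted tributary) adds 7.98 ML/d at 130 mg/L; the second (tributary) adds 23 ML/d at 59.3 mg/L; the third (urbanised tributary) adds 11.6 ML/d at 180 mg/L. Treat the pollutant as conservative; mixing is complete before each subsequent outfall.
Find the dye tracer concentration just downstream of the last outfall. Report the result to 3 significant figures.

Outfall 1: combined Q = 195.0 ML/d; C = (187.0·0 + 7.980·130.0)/195.0 = 5.321 mg/L.
Outfall 2: combined Q = 218.0 ML/d; C = (195.0·5.321 + 23.00·59.30)/218.0 = 11.02 mg/L.
Outfall 3: combined Q = 229.6 ML/d; C = (218.0·11.02 + 11.60·180.0)/229.6 = 19.55 mg/L.

19.6 mg/L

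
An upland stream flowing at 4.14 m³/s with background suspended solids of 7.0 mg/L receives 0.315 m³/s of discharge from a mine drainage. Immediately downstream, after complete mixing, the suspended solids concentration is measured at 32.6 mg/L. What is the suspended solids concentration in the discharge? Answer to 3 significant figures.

Mass balance: 4.140·7.000 + 0.3150·Cₑ = 4.455·32.60
→ Cₑ = (4.455·32.60 − 4.140·7.000) / 0.3150 = 369.1 mg/L.

369 mg/L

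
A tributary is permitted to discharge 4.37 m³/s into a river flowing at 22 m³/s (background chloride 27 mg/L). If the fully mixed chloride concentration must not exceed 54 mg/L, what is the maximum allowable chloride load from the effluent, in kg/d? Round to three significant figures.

71700 kg/d

Mass balance at the limit: 22.00·27.00 + 4.370·Cₑ = 26.37·54 → Cₑ = 189.9 mg/L.
Load = 4.370 m³/s × 189.9 g/m³ × 86 400 s/d = 71710 kg/d.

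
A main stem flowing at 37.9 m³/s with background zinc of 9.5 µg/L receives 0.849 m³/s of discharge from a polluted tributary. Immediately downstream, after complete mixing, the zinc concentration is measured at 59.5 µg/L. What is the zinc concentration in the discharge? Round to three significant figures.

2290 µg/L

Mass balance: 37.90·9.500 + 0.8490·Cₑ = 38.75·59.50
→ Cₑ = (38.75·59.50 − 37.90·9.500) / 0.8490 = 2292 µg/L.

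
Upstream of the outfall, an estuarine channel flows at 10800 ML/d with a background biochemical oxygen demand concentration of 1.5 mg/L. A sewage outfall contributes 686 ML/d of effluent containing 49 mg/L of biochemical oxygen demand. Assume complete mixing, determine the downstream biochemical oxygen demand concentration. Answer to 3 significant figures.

4.34 mg/L

Mass balance: C = (10800·1.500 + 686.0·49.00) / 11490 = 49810/11490 = 4.337 mg/L.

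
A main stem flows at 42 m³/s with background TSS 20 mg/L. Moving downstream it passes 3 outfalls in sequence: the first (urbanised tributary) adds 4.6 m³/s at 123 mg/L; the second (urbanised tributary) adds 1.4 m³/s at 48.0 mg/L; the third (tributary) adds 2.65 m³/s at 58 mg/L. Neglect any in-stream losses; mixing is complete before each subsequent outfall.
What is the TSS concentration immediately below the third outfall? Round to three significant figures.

Outfall 1: combined Q = 46.60 m³/s; C = (42.00·20.00 + 4.600·123.0)/46.60 = 30.17 mg/L.
Outfall 2: combined Q = 48.00 m³/s; C = (46.60·30.17 + 1.400·48.00)/48.00 = 30.69 mg/L.
Outfall 3: combined Q = 50.65 m³/s; C = (48.00·30.69 + 2.650·58.00)/50.65 = 32.12 mg/L.

32.1 mg/L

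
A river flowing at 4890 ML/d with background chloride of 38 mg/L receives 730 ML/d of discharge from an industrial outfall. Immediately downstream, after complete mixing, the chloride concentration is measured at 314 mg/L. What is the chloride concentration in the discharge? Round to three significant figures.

Mass balance: 4890·38.00 + 730.0·Cₑ = 5620·314.0
→ Cₑ = (5620·314.0 − 4890·38.00) / 730.0 = 2163 mg/L.

2160 mg/L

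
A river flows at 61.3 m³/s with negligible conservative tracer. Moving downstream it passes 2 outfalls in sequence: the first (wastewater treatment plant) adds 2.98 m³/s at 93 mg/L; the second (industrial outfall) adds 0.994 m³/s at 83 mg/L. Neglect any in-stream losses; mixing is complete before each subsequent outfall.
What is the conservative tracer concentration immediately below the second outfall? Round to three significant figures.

5.51 mg/L

Below outfall 1: Q → 64.28 m³/s, C = (61.30·0 + 2.980·93.00)/64.28 = 4.311 mg/L.
Below outfall 2: Q → 65.27 m³/s, C = (64.28·4.311 + 0.9940·83.00)/65.27 = 5.510 mg/L.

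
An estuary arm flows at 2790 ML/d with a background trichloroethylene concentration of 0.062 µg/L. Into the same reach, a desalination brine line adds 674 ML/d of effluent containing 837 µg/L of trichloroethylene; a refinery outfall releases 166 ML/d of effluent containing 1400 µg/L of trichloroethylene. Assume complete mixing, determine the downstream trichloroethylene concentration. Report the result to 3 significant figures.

Conservation of mass: C = (2790·0.06200 + 674.0·837.0 + 166.0·1400) / 3630 = 796700/3630 = 219.5 µg/L.

219 µg/L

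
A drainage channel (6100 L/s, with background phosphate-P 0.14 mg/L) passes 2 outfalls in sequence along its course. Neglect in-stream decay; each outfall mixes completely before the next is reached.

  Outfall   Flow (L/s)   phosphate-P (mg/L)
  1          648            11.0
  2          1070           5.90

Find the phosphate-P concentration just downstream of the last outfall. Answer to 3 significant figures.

1.83 mg/L

After outfall 1: Q = 6100 + 648.0 = 6748 L/s; C = (6100·0.1400 + 648.0·11.00)/6748 = 1.183 mg/L.
After outfall 2: Q = 6748 + 1070 = 7818 L/s; C = (6748·1.183 + 1070·5.900)/7818 = 1.828 mg/L.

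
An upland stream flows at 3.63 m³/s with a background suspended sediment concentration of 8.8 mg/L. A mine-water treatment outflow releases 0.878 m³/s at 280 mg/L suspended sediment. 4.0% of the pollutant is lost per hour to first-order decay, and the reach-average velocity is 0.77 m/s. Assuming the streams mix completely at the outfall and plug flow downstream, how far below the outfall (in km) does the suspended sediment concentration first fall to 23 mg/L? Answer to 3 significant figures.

Conservation of mass: C = (3.630·8.800 + 0.8780·280.0) / 4.508 = 277.8/4.508 = 61.62 mg/L.
4.0%/h lost → k = −ln(1 − 0.04) = 0.04082 h⁻¹.
Set 61.62·exp(−k·t) = 23 → t = ln(61.62/23)/k = 86910 s = 24.14 h.
Distance = v·t = 0.77·86910 = 66920 m = 66.92 km.

66.9 km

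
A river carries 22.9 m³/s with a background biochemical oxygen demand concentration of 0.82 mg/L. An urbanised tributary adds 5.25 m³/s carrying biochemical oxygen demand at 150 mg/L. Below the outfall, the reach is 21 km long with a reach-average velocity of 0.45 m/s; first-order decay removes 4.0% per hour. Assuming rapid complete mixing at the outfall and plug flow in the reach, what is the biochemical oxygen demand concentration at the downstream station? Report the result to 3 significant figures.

16.9 mg/L

After mixing, C = (22.90·0.8200 + 5.250·150.0) / 28.15 = 806.3/28.15 = 28.64 mg/L.
Travel time t = 21·1000 / 0.45 = 46670 s = 12.96 h.
4.0%/h lost → k = −ln(1 − 0.04) = 0.04082 h⁻¹.
First-order decay: C = 28.64·exp(−k·t) = 28.64·0.5891 = 16.87 mg/L.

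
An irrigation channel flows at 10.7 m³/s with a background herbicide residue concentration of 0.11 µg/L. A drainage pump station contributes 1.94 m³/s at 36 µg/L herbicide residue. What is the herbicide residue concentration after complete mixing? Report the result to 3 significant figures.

5.62 µg/L

Flow-weighted average: C = (10.70·0.1100 + 1.940·36.00) / 12.64 = 71.02/12.64 = 5.618 µg/L.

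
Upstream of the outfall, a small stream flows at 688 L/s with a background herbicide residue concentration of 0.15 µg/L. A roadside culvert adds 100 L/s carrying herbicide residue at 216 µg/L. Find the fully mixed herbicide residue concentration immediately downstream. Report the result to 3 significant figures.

Conservation of mass: C = (688.0·0.1500 + 100.0·216.0) / 788.0 = 21700/788.0 = 27.54 µg/L.

27.5 µg/L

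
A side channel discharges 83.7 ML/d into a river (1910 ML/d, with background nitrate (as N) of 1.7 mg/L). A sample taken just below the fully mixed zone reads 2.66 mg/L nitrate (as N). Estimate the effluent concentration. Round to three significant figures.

24.6 mg/L

Mass balance: 1910·1.700 + 83.70·Cₑ = 1994·2.660
→ Cₑ = (1994·2.660 − 1910·1.700) / 83.70 = 24.57 mg/L.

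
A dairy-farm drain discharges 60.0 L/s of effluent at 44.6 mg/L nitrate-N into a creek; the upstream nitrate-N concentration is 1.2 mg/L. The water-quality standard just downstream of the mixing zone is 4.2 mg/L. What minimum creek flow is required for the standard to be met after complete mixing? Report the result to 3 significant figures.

808 L/s

Set C_mix = 4.2: (Q·1.200 + 60.00·44.60) / (Q + 60.00) = 4.2
→ Q = 60.00·(44.60 − 4.2)/(4.2 − 1.200) = 808.0 L/s.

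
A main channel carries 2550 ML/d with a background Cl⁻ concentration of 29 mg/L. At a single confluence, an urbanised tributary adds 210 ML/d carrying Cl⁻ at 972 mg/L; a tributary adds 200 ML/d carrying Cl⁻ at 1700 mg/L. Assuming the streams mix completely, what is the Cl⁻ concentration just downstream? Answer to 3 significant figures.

209 mg/L

Conservation of mass: C = (2550·29.00 + 210.0·972.0 + 200.0·1700) / 2960 = 618100/2960 = 208.8 mg/L.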